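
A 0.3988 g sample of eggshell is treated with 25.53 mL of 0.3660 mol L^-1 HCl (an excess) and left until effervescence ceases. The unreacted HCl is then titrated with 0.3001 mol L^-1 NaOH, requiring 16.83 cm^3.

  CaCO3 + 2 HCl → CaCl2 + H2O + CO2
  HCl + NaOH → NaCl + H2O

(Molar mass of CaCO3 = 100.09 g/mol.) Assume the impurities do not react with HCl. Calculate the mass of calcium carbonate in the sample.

0.2149 g

n(HCl) added = 0.02553 × 0.3660 = 9.344 × 10^-3 mol
n(NaOH) used in back-titration = 0.01683 × 0.3001 = 5.051 × 10^-3 mol
n(HCl) left over = 5.051 × 10^-3 mol (1:1 ratio)
n(HCl) consumed by analyte = 9.344 × 10^-3 − 5.051 × 10^-3 = 4.293 × 10^-3 mol
From the 1:2 ratio, n(CaCO3) = 1/2 × 4.293 × 10^-3 = 2.147 × 10^-3 mol
mass of CaCO3 = 2.147 × 10^-3 × 100.09 = 0.2149 g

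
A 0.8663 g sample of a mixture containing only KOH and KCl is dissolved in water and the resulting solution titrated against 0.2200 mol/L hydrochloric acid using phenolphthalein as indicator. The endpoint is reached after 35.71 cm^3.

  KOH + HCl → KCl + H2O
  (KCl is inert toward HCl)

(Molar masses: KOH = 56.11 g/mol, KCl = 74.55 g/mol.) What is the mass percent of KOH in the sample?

50.88 %

n(HCl) = 0.03571 × 0.2200 = 7.856 × 10^-3 mol
Let x = n(KOH), y = n(KCl).
Titrant: 1x = 7.856 × 10^-3;  mass: 56.11x + 74.55y = 0.8663
Solving, x = 7.856 × 10^-3 mol, y = 5.707 × 10^-3 mol
mass of KOH = 7.856 × 10^-3 × 56.11 = 0.4408 g
% KOH = 0.4408 / 0.8663 × 100 = 50.88 %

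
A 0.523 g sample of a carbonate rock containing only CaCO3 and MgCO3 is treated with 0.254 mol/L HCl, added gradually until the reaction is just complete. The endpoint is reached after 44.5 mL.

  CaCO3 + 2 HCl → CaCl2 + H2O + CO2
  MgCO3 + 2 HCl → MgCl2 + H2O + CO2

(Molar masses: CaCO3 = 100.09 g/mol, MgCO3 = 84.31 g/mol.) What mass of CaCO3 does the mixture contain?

n(HCl) = 0.0445 × 0.254 = 0.0113 mol
Let x = n(CaCO3), y = n(MgCO3).
Titrant: 2x + 2y = 0.0113;  mass: 100.09x + 84.31y = 0.523
Solving, x = 2.95 × 10^-3 mol, y = 2.70 × 10^-3 mol
mass of CaCO3 = 2.95 × 10^-3 × 100.09 = 0.295 g

0.295 g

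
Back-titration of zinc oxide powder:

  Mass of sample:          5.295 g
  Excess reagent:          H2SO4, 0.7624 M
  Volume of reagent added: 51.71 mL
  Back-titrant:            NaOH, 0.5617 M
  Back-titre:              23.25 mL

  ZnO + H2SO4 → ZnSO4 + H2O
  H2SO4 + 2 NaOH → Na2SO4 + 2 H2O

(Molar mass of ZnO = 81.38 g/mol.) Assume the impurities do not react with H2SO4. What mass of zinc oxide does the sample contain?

2.677 g

n(H2SO4) added = 0.05171 × 0.7624 = 0.03942 mol
n(NaOH) used in back-titration = 0.02325 × 0.5617 = 0.01306 mol
From the 1:2 ratio, n(H2SO4) left over = 1/2 × 0.01306 = 6.530 × 10^-3 mol
n(H2SO4) consumed by analyte = 0.03942 − 6.530 × 10^-3 = 0.03289 mol
n(ZnO) = 0.03289 mol (1:1 ratio)
mass of ZnO = 0.03289 × 81.38 = 2.677 g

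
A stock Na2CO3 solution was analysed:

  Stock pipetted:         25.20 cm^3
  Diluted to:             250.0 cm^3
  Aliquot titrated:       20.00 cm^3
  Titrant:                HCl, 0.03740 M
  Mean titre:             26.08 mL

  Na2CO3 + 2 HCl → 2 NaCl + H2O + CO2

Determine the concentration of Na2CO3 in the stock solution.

n(HCl) = 0.02608 × 0.03740 = 9.754 × 10^-4 mol
From the 1:2 ratio, n(Na2CO3) in the aliquot = 1/2 × 9.754 × 10^-4 = 4.877 × 10^-4 mol
[Na2CO3]_dilute = 4.877 × 10^-4 / 0.02000 = 0.02438 mol/L
Dilution factor = 250.0 / 25.20 = 9.921
[Na2CO3]_stock = 0.02438 × 9.921 = 0.2419 mol/L

0.2419 M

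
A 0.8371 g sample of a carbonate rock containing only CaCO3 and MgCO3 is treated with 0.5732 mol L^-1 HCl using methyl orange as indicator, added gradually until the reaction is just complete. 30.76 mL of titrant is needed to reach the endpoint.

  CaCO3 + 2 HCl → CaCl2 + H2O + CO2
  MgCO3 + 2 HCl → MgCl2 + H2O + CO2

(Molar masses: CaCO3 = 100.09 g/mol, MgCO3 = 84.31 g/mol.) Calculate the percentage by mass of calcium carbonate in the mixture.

71.10 %

n(HCl) = 0.03076 × 0.5732 = 0.01763 mol
Let x = n(CaCO3), y = n(MgCO3).
Titrant: 2x + 2y = 0.01763;  mass: 100.09x + 84.31y = 0.8371
Solving, x = 5.947 × 10^-3 mol, y = 2.869 × 10^-3 mol
mass of CaCO3 = 5.947 × 10^-3 × 100.09 = 0.5952 g
% CaCO3 = 0.5952 / 0.8371 × 100 = 71.10 %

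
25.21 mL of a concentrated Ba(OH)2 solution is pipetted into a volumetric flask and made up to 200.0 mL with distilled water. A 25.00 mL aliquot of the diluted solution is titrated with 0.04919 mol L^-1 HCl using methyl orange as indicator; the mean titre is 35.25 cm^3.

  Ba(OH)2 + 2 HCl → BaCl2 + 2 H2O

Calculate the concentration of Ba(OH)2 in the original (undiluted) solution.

n(HCl) = 0.03525 × 0.04919 = 1.734 × 10^-3 mol
From the 1:2 ratio, n(Ba(OH)2) in the aliquot = 1/2 × 1.734 × 10^-3 = 8.670 × 10^-4 mol
[Ba(OH)2]_dilute = 8.670 × 10^-4 / 0.02500 = 0.03468 mol/L
Dilution factor = 200.0 / 25.21 = 7.933
[Ba(OH)2]_stock = 0.03468 × 7.933 = 0.2751 mol/L

0.2751 mol/L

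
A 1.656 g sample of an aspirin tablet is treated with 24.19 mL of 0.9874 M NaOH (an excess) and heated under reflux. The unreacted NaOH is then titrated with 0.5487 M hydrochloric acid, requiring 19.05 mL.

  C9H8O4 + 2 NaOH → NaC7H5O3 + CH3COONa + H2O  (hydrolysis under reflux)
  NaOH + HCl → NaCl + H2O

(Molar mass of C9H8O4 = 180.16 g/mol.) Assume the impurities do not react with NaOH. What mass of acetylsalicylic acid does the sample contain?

1.210 g

n(NaOH) added = 0.02419 × 0.9874 = 0.02389 mol
n(HCl) used in back-titration = 0.01905 × 0.5487 = 0.01045 mol
n(NaOH) left over = 0.01045 mol (1:1 ratio)
n(NaOH) consumed by analyte = 0.02389 − 0.01045 = 0.01343 mol
From the 1:2 ratio, n(C9H8O4) = 1/2 × 0.01343 = 6.716 × 10^-3 mol
mass of C9H8O4 = 6.716 × 10^-3 × 180.16 = 1.210 g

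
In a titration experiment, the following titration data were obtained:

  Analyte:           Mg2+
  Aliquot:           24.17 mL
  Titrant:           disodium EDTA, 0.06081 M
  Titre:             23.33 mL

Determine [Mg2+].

0.05870 M

Mg^2+ + EDTA^4- → [Mg(EDTA)]^2-
n(EDTA) = 0.02333 L × 0.06081 mol/L = 1.419 × 10^-3 mol
n(Mg2+) = 1.419 × 10^-3 mol (1:1 mole ratio)
[Mg2+] = 1.419 × 10^-3 mol / 0.02417 L = 0.05870 mol/L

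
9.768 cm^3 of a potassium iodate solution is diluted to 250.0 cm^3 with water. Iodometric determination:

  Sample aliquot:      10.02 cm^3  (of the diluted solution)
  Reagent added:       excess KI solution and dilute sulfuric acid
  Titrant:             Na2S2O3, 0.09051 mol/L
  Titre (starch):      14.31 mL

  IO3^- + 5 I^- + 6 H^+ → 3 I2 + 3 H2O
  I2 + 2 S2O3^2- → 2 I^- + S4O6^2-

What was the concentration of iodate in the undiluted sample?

0.5514 mol/L

n(S2O3^2-) = 0.01431 × 0.09051 = 1.295 × 10^-3 mol
n(I2) = n(S2O3^2-)/2 = 6.476 × 10^-4 mol
From the 1:3 ratio, n(IO3^-) in the aliquot = 1/3 × 6.476 × 10^-4 = 2.159 × 10^-4 mol
[IO3^-]_dilute = 2.159 × 10^-4 / 0.01002 = 0.02154 mol/L
[IO3^-]_original = 0.02154 × 250.0/9.768 = 0.5514 mol/L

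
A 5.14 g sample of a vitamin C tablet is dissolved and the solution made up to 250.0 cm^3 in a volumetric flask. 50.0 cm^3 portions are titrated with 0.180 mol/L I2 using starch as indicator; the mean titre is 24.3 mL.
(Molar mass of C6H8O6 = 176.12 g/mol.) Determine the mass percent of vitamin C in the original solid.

74.9 %

C6H8O6 + I2 → C6H6O6 + 2 HI
n(I2) per titration = 0.0243 × 0.180 = 4.37 × 10^-3 mol
n(C6H8O6) in each aliquot = 4.37 × 10^-3 mol (1:1 ratio)
n(C6H8O6) in the whole flask = 4.37 × 10^-3 × 250.0/50.0 = 0.0219 mol
mass of C6H8O6 = 0.0219 × 176.12 = 3.85 g
% C6H8O6 = 3.85 / 5.14 × 100 = 74.9 %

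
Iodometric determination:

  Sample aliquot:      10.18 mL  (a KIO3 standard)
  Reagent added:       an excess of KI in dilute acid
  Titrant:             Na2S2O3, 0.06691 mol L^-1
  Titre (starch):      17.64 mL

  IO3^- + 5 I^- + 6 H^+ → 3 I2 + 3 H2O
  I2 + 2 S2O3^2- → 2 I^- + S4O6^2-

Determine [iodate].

0.01932 mol/L

n(S2O3^2-) = 0.01764 × 0.06691 = 1.180 × 10^-3 mol
n(I2) = n(S2O3^2-)/2 = 5.901 × 10^-4 mol
From the 1:3 ratio, n(IO3^-) in the aliquot = 1/3 × 5.901 × 10^-4 = 1.967 × 10^-4 mol
[IO3^-] = 1.967 × 10^-4 / 0.01018 = 0.01932 mol/L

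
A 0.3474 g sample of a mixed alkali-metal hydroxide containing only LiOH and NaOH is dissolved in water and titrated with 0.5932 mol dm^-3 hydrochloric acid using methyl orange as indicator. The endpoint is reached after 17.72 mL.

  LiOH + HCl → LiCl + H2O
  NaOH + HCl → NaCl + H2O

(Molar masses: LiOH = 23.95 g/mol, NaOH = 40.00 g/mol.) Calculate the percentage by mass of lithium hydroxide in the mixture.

31.38 %

n(HCl) = 0.01772 × 0.5932 = 0.01051 mol
Let x = n(LiOH), y = n(NaOH).
Titrant: 1x + 1y = 0.01051;  mass: 23.95x + 40.00y = 0.3474
Solving, x = 4.552 × 10^-3 mol, y = 5.959 × 10^-3 mol
mass of LiOH = 4.552 × 10^-3 × 23.95 = 0.1090 g
% LiOH = 0.1090 / 0.3474 × 100 = 31.38 %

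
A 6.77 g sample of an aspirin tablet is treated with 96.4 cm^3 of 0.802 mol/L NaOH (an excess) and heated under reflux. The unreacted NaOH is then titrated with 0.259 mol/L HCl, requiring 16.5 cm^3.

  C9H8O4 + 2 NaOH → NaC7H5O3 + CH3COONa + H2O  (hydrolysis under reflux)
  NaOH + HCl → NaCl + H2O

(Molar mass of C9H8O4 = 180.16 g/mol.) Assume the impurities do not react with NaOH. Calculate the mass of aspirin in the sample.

n(NaOH) added = 0.0964 × 0.802 = 0.0773 mol
n(HCl) used in back-titration = 0.0165 × 0.259 = 4.27 × 10^-3 mol
n(NaOH) left over = 4.27 × 10^-3 mol (1:1 ratio)
n(NaOH) consumed by analyte = 0.0773 − 4.27 × 10^-3 = 0.0730 mol
From the 1:2 ratio, n(C9H8O4) = 1/2 × 0.0730 = 0.0365 mol
mass of C9H8O4 = 0.0365 × 180.16 = 6.58 g

6.58 g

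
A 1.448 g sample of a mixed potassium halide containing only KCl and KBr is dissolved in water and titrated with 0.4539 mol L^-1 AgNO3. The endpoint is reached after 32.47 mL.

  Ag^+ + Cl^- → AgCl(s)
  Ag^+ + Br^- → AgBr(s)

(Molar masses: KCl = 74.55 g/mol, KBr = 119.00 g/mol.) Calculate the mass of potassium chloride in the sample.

n(AgNO3) = 0.03247 × 0.4539 = 0.01474 mol
Let x = n(KCl), y = n(KBr).
Titrant: 1x + 1y = 0.01474;  mass: 74.55x + 119.00y = 1.448
Solving, x = 6.880 × 10^-3 mol, y = 7.858 × 10^-3 mol
mass of KCl = 6.880 × 10^-3 × 74.55 = 0.5129 g

0.5129 g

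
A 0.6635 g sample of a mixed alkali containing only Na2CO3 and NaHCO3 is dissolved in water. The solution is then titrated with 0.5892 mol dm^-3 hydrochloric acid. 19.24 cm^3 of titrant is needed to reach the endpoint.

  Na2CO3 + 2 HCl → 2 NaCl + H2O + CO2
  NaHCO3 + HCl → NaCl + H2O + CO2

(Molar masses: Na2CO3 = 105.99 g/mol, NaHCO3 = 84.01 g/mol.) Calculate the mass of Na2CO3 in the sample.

n(HCl) = 0.01924 × 0.5892 = 0.01134 mol
Let x = n(Na2CO3), y = n(NaHCO3).
Titrant: 2x + 1y = 0.01134;  mass: 105.99x + 84.01y = 0.6635
Solving, x = 4.657 × 10^-3 mol, y = 2.023 × 10^-3 mol
mass of Na2CO3 = 4.657 × 10^-3 × 105.99 = 0.4936 g

0.4936 g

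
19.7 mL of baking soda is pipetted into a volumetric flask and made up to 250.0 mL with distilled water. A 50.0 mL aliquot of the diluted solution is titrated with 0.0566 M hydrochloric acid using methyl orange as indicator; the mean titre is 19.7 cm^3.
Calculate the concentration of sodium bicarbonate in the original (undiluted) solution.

0.283 M

NaHCO3 + HCl → NaCl + H2O + CO2
n(HCl) = 0.0197 × 0.0566 = 1.12 × 10^-3 mol
n(NaHCO3) in the aliquot = 1.12 × 10^-3 mol (1:1 ratio)
[NaHCO3]_dilute = 1.12 × 10^-3 / 0.0500 = 0.0223 mol/L
Dilution factor = 250.0 / 19.7 = 12.69
[NaHCO3]_stock = 0.0223 × 12.69 = 0.283 mol/L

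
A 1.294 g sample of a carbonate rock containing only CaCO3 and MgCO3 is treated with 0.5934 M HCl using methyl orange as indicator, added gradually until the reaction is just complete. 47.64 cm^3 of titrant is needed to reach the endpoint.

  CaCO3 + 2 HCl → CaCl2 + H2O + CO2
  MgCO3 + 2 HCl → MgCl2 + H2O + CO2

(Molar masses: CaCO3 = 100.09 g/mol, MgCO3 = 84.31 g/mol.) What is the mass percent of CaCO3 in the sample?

n(HCl) = 0.04764 × 0.5934 = 0.02827 mol
Let x = n(CaCO3), y = n(MgCO3).
Titrant: 2x + 2y = 0.02827;  mass: 100.09x + 84.31y = 1.294
Solving, x = 6.483 × 10^-3 mol, y = 7.652 × 10^-3 mol
mass of CaCO3 = 6.483 × 10^-3 × 100.09 = 0.6488 g
% CaCO3 = 0.6488 / 1.294 × 100 = 50.14 %

50.14 %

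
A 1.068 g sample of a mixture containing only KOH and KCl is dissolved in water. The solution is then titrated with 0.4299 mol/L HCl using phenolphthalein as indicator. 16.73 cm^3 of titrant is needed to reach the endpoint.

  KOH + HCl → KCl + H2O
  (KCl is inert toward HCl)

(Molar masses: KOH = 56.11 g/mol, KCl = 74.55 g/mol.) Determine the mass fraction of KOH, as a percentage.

n(HCl) = 0.01673 × 0.4299 = 7.192 × 10^-3 mol
Let x = n(KOH), y = n(KCl).
Titrant: 1x = 7.192 × 10^-3;  mass: 56.11x + 74.55y = 1.068
Solving, x = 7.192 × 10^-3 mol, y = 8.913 × 10^-3 mol
mass of KOH = 7.192 × 10^-3 × 56.11 = 0.4036 g
% KOH = 0.4036 / 1.068 × 100 = 37.79 %

37.79 %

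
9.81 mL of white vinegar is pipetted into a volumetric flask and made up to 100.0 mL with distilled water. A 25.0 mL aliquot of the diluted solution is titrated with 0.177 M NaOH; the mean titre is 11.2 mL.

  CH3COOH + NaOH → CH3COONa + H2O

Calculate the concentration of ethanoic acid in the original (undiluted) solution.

n(NaOH) = 0.0112 × 0.177 = 1.98 × 10^-3 mol
n(CH3COOH) in the aliquot = 1.98 × 10^-3 mol (1:1 ratio)
[CH3COOH]_dilute = 1.98 × 10^-3 / 0.0250 = 0.0793 mol/L
Dilution factor = 100.0 / 9.81 = 10.19
[CH3COOH]_stock = 0.0793 × 10.19 = 0.808 mol/L

0.808 M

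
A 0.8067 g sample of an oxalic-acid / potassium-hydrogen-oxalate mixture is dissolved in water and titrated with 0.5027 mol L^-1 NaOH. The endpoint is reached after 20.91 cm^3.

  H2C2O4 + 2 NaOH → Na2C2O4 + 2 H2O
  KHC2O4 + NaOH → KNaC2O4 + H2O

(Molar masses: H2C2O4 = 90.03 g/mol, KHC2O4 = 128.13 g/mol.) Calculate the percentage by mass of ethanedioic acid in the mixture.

36.26 %

n(NaOH) = 0.02091 × 0.5027 = 0.01051 mol
Let x = n(H2C2O4), y = n(KHC2O4).
Titrant: 2x + 1y = 0.01051;  mass: 90.03x + 128.13y = 0.8067
Solving, x = 3.249 × 10^-3 mol, y = 4.013 × 10^-3 mol
mass of H2C2O4 = 3.249 × 10^-3 × 90.03 = 0.2925 g
% H2C2O4 = 0.2925 / 0.8067 × 100 = 36.26 %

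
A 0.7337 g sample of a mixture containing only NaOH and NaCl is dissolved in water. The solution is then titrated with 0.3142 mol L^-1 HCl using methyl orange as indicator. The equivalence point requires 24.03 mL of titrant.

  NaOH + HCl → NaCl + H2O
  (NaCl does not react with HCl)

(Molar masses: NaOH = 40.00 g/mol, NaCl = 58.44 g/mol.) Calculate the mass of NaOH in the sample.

0.3020 g

n(HCl) = 0.02403 × 0.3142 = 7.550 × 10^-3 mol
Let x = n(NaOH), y = n(NaCl).
Titrant: 1x = 7.550 × 10^-3;  mass: 40.00x + 58.44y = 0.7337
Solving, x = 7.550 × 10^-3 mol, y = 7.387 × 10^-3 mol
mass of NaOH = 7.550 × 10^-3 × 40.00 = 0.3020 g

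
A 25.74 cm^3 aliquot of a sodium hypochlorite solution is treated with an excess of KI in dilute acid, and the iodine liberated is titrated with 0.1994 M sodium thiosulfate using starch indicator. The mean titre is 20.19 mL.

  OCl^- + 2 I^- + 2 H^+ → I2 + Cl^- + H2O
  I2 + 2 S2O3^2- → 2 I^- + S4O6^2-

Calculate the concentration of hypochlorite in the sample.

0.07820 M

n(S2O3^2-) = 0.02019 × 0.1994 = 4.026 × 10^-3 mol
n(I2) = n(S2O3^2-)/2 = 2.013 × 10^-3 mol
n(OCl^-) in the aliquot = 2.013 × 10^-3 mol (1:1 ratio)
[OCl^-] = 2.013 × 10^-3 / 0.02574 = 0.07820 mol/L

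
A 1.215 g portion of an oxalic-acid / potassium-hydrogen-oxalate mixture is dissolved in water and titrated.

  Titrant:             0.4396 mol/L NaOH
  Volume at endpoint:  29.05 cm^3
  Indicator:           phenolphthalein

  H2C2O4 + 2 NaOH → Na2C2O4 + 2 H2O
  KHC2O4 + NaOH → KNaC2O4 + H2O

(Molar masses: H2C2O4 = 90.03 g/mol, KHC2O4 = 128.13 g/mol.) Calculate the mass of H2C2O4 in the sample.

n(NaOH) = 0.02905 × 0.4396 = 0.01277 mol
Let x = n(H2C2O4), y = n(KHC2O4).
Titrant: 2x + 1y = 0.01277;  mass: 90.03x + 128.13y = 1.215
Solving, x = 2.534 × 10^-3 mol, y = 7.702 × 10^-3 mol
mass of H2C2O4 = 2.534 × 10^-3 × 90.03 = 0.2282 g

0.2282 g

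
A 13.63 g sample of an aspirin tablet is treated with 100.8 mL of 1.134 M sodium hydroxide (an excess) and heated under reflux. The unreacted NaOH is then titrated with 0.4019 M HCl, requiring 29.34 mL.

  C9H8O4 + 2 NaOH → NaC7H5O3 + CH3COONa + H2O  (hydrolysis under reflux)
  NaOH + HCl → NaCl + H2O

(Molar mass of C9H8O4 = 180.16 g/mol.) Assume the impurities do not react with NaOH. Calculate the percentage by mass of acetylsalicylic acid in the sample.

n(NaOH) added = 0.1008 × 1.134 = 0.1143 mol
n(HCl) used in back-titration = 0.02934 × 0.4019 = 0.01179 mol
n(NaOH) left over = 0.01179 mol (1:1 ratio)
n(NaOH) consumed by analyte = 0.1143 − 0.01179 = 0.1025 mol
From the 1:2 ratio, n(C9H8O4) = 1/2 × 0.1025 = 0.05126 mol
mass of C9H8O4 = 0.05126 × 180.16 = 9.235 g
% C9H8O4 = 9.235 / 13.63 × 100 = 67.75 %

67.75 %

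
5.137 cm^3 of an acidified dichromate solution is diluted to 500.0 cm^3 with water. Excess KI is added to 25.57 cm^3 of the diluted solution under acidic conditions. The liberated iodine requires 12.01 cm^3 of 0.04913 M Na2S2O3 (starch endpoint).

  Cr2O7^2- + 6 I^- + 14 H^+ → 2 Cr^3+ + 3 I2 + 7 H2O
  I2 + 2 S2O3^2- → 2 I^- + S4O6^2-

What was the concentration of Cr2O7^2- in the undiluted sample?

0.3743 M

n(S2O3^2-) = 0.01201 × 0.04913 = 5.901 × 10^-4 mol
n(I2) = n(S2O3^2-)/2 = 2.950 × 10^-4 mol
From the 1:3 ratio, n(Cr2O7^2-) in the aliquot = 1/3 × 2.950 × 10^-4 = 9.834 × 10^-5 mol
[Cr2O7^2-]_dilute = 9.834 × 10^-5 / 0.02557 = 0.003846 mol/L
[Cr2O7^2-]_original = 0.003846 × 500.0/5.137 = 0.3743 mol/L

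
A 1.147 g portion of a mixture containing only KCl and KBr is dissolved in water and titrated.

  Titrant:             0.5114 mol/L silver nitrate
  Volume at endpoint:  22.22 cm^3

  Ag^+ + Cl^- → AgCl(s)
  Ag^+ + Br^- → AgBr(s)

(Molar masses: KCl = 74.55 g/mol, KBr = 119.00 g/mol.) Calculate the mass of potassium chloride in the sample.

0.3442 g

n(AgNO3) = 0.02222 × 0.5114 = 0.01136 mol
Let x = n(KCl), y = n(KBr).
Titrant: 1x + 1y = 0.01136;  mass: 74.55x + 119.00y = 1.147
Solving, x = 4.617 × 10^-3 mol, y = 6.746 × 10^-3 mol
mass of KCl = 4.617 × 10^-3 × 74.55 = 0.3442 g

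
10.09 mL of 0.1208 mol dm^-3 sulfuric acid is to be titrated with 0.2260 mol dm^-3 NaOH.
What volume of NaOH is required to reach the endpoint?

10.79 mL

H2SO4 + 2 NaOH → Na2SO4 + 2 H2O
n(H2SO4) = 0.01009 L × 0.1208 mol/L = 1.219 × 10^-3 mol
From the 2:1 stoichiometry, n(NaOH) = 2/1 × 1.219 × 10^-3 = 2.438 × 10^-3 mol
V(NaOH) = 2.438 × 10^-3 mol / 0.2260 mol/L = 0.01079 L = 10.79 mL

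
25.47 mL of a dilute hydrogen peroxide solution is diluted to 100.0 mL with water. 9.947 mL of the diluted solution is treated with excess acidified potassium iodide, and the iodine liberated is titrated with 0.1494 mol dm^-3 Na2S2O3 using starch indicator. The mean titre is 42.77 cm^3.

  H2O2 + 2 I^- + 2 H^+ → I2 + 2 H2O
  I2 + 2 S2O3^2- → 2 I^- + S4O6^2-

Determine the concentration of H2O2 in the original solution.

1.261 mol/L

n(S2O3^2-) = 0.04277 × 0.1494 = 6.390 × 10^-3 mol
n(I2) = n(S2O3^2-)/2 = 3.195 × 10^-3 mol
n(H2O2) in the aliquot = 3.195 × 10^-3 mol (1:1 ratio)
[H2O2]_dilute = 3.195 × 10^-3 / 0.009947 = 0.3212 mol/L
[H2O2]_original = 0.3212 × 100.0/25.47 = 1.261 mol/L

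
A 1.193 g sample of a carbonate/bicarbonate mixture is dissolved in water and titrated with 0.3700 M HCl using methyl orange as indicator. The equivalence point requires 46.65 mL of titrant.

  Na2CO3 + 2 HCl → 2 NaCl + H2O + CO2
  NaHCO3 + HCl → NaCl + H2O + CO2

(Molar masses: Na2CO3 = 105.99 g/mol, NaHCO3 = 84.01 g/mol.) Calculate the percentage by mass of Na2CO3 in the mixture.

n(HCl) = 0.04665 × 0.3700 = 0.01726 mol
Let x = n(Na2CO3), y = n(NaHCO3).
Titrant: 2x + 1y = 0.01726;  mass: 105.99x + 84.01y = 1.193
Solving, x = 4.144 × 10^-3 mol, y = 8.972 × 10^-3 mol
mass of Na2CO3 = 4.144 × 10^-3 × 105.99 = 0.4392 g
% Na2CO3 = 0.4392 / 1.193 × 100 = 36.82 %

36.82 %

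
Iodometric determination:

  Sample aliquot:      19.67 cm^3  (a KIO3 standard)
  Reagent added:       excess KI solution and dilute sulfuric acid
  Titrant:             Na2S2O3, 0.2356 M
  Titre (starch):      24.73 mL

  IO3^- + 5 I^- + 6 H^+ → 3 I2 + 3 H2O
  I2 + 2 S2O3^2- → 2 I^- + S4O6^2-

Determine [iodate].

n(S2O3^2-) = 0.02473 × 0.2356 = 5.826 × 10^-3 mol
n(I2) = n(S2O3^2-)/2 = 2.913 × 10^-3 mol
From the 1:3 ratio, n(IO3^-) in the aliquot = 1/3 × 2.913 × 10^-3 = 9.711 × 10^-4 mol
[IO3^-] = 9.711 × 10^-4 / 0.01967 = 0.04937 mol/L

0.04937 M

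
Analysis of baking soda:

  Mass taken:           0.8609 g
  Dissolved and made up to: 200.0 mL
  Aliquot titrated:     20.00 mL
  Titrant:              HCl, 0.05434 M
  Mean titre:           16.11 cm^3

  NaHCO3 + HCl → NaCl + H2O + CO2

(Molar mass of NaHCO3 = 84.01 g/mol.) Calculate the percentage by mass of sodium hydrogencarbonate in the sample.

n(HCl) per titration = 0.01611 × 0.05434 = 8.754 × 10^-4 mol
n(NaHCO3) in each aliquot = 8.754 × 10^-4 mol (1:1 ratio)
n(NaHCO3) in the whole flask = 8.754 × 10^-4 × 200.0/20.00 = 8.754 × 10^-3 mol
mass of NaHCO3 = 8.754 × 10^-3 × 84.01 = 0.7354 g
% NaHCO3 = 0.7354 / 0.8609 × 100 = 85.43 %

85.43 %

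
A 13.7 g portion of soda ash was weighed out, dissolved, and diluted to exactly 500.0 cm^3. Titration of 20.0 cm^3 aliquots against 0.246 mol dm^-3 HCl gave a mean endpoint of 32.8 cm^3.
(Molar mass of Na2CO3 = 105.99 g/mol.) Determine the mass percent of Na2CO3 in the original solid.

78.0 %

Na2CO3 + 2 HCl → 2 NaCl + H2O + CO2
n(HCl) per titration = 0.0328 × 0.246 = 8.07 × 10^-3 mol
From the 1:2 ratio, n(Na2CO3) in each aliquot = 1/2 × 8.07 × 10^-3 = 4.03 × 10^-3 mol
n(Na2CO3) in the whole flask = 4.03 × 10^-3 × 500.0/20.0 = 0.101 mol
mass of Na2CO3 = 0.101 × 105.99 = 10.7 g
% Na2CO3 = 10.7 / 13.7 × 100 = 78.0 %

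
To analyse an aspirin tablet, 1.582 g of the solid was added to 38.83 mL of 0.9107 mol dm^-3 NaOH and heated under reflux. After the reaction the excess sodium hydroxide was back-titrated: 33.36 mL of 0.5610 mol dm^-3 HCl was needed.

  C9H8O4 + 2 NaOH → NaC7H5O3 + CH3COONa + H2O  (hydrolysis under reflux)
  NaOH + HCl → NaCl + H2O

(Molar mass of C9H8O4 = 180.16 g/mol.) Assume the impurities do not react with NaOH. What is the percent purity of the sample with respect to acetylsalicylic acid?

n(NaOH) added = 0.03883 × 0.9107 = 0.03536 mol
n(HCl) used in back-titration = 0.03336 × 0.5610 = 0.01871 mol
n(NaOH) left over = 0.01871 mol (1:1 ratio)
n(NaOH) consumed by analyte = 0.03536 − 0.01871 = 0.01665 mol
From the 1:2 ratio, n(C9H8O4) = 1/2 × 0.01665 = 8.324 × 10^-3 mol
mass of C9H8O4 = 8.324 × 10^-3 × 180.16 = 1.500 g
% C9H8O4 = 1.500 / 1.582 × 100 = 94.79 %

94.79 %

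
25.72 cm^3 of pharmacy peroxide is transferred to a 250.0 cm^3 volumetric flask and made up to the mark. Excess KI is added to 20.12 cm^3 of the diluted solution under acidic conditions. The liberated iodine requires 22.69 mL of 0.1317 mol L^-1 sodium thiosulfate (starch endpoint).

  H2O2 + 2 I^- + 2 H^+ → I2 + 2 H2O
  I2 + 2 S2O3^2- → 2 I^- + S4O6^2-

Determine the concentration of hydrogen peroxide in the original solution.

n(S2O3^2-) = 0.02269 × 0.1317 = 2.988 × 10^-3 mol
n(I2) = n(S2O3^2-)/2 = 1.494 × 10^-3 mol
n(H2O2) in the aliquot = 1.494 × 10^-3 mol (1:1 ratio)
[H2O2]_dilute = 1.494 × 10^-3 / 0.02012 = 0.07426 mol/L
[H2O2]_original = 0.07426 × 250.0/25.72 = 0.7218 mol/L

0.7218 mol/L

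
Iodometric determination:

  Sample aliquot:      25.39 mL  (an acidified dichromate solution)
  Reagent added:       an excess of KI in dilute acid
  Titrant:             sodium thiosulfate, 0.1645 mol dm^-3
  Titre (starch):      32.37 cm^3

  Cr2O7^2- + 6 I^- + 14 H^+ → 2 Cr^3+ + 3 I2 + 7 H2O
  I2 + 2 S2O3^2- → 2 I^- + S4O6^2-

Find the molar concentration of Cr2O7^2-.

0.03495 mol/L

n(S2O3^2-) = 0.03237 × 0.1645 = 5.325 × 10^-3 mol
n(I2) = n(S2O3^2-)/2 = 2.662 × 10^-3 mol
From the 1:3 ratio, n(Cr2O7^2-) in the aliquot = 1/3 × 2.662 × 10^-3 = 8.875 × 10^-4 mol
[Cr2O7^2-] = 8.875 × 10^-4 / 0.02539 = 0.03495 mol/L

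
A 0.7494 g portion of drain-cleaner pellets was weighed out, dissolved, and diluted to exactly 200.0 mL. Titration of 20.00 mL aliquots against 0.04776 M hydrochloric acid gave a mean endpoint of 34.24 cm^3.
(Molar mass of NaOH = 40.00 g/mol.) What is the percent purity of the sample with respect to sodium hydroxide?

87.29 %

NaOH + HCl → NaCl + H2O
n(HCl) per titration = 0.03424 × 0.04776 = 1.635 × 10^-3 mol
n(NaOH) in each aliquot = 1.635 × 10^-3 mol (1:1 ratio)
n(NaOH) in the whole flask = 1.635 × 10^-3 × 200.0/20.00 = 0.01635 mol
mass of NaOH = 0.01635 × 40.00 = 0.6541 g
% NaOH = 0.6541 / 0.7494 × 100 = 87.29 %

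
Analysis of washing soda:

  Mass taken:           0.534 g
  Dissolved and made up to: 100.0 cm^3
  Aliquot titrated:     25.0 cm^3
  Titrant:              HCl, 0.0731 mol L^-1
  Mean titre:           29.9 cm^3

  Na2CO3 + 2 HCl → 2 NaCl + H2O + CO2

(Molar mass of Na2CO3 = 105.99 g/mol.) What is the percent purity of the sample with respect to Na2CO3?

86.8 %

n(HCl) per titration = 0.0299 × 0.0731 = 2.19 × 10^-3 mol
From the 1:2 ratio, n(Na2CO3) in each aliquot = 1/2 × 2.19 × 10^-3 = 1.09 × 10^-3 mol
n(Na2CO3) in the whole flask = 1.09 × 10^-3 × 100.0/25.0 = 4.37 × 10^-3 mol
mass of Na2CO3 = 4.37 × 10^-3 × 105.99 = 0.463 g
% Na2CO3 = 0.463 / 0.534 × 100 = 86.8 %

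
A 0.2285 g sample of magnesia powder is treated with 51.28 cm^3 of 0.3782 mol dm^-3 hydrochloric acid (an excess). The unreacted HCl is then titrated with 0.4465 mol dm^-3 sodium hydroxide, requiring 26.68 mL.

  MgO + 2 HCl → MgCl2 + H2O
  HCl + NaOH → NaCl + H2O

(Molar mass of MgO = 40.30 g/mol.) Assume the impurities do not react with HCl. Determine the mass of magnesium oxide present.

0.1508 g

n(HCl) added = 0.05128 × 0.3782 = 0.01939 mol
n(NaOH) used in back-titration = 0.02668 × 0.4465 = 0.01191 mol
n(HCl) left over = 0.01191 mol (1:1 ratio)
n(HCl) consumed by analyte = 0.01939 − 0.01191 = 7.481 × 10^-3 mol
From the 1:2 ratio, n(MgO) = 1/2 × 7.481 × 10^-3 = 3.741 × 10^-3 mol
mass of MgO = 3.741 × 10^-3 × 40.30 = 0.1508 g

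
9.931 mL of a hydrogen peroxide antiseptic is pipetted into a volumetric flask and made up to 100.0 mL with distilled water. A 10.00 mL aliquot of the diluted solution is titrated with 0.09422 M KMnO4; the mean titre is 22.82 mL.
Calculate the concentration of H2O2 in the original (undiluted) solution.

5.413 M

2 MnO4^- + 5 H2O2 + 6 H^+ → 2 Mn^2+ + 5 O2 + 8 H2O
n(KMnO4) = 0.02282 × 0.09422 = 2.150 × 10^-3 mol
From the 5:2 ratio, n(H2O2) in the aliquot = 5/2 × 2.150 × 10^-3 = 5.375 × 10^-3 mol
[H2O2]_dilute = 5.375 × 10^-3 / 0.01000 = 0.5375 mol/L
Dilution factor = 100.0 / 9.931 = 10.07
[H2O2]_stock = 0.5375 × 10.07 = 5.413 mol/L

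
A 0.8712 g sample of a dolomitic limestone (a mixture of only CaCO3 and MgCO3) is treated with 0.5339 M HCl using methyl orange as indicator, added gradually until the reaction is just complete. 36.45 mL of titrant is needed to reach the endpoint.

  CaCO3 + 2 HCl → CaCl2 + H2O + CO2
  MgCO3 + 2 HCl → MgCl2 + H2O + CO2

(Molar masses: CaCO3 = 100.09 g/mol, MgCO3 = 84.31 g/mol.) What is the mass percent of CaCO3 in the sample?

n(HCl) = 0.03645 × 0.5339 = 0.01946 mol
Let x = n(CaCO3), y = n(MgCO3).
Titrant: 2x + 2y = 0.01946;  mass: 100.09x + 84.31y = 0.8712
Solving, x = 3.222 × 10^-3 mol, y = 6.509 × 10^-3 mol
mass of CaCO3 = 3.222 × 10^-3 × 100.09 = 0.3224 g
% CaCO3 = 0.3224 / 0.8712 × 100 = 37.01 %

37.01 %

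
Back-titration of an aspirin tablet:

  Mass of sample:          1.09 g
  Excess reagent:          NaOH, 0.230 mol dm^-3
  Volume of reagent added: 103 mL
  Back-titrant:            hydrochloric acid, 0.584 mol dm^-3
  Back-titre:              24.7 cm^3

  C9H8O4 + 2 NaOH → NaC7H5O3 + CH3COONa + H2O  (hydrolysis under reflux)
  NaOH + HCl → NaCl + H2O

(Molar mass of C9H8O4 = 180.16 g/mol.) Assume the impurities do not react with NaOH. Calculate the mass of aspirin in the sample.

0.835 g

n(NaOH) added = 0.103 × 0.230 = 0.0237 mol
n(HCl) used in back-titration = 0.0247 × 0.584 = 0.0144 mol
n(NaOH) left over = 0.0144 mol (1:1 ratio)
n(NaOH) consumed by analyte = 0.0237 − 0.0144 = 9.27 × 10^-3 mol
From the 1:2 ratio, n(C9H8O4) = 1/2 × 9.27 × 10^-3 = 4.63 × 10^-3 mol
mass of C9H8O4 = 4.63 × 10^-3 × 180.16 = 0.835 g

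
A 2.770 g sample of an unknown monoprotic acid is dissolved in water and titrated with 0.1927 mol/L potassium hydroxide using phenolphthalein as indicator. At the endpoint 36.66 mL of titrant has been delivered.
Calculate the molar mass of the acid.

392.1 g/mol

n(KOH) = 0.03666 L × 0.1927 mol/L = 7.064 × 10^-3 mol
n(HA) = 7.064 × 10^-3 mol (1:1 ratio)
M = m / n = 2.770 g / 7.064 × 10^-3 mol = 392.1 g/mol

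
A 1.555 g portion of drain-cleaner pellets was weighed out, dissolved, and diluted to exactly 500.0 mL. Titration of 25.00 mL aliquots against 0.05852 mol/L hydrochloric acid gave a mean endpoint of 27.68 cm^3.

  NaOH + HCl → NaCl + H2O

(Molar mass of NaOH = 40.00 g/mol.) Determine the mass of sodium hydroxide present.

1.296 g

n(HCl) per titration = 0.02768 × 0.05852 = 1.620 × 10^-3 mol
n(NaOH) in each aliquot = 1.620 × 10^-3 mol (1:1 ratio)
n(NaOH) in the whole flask = 1.620 × 10^-3 × 500.0/25.00 = 0.03240 mol
mass of NaOH = 0.03240 × 40.00 = 1.296 g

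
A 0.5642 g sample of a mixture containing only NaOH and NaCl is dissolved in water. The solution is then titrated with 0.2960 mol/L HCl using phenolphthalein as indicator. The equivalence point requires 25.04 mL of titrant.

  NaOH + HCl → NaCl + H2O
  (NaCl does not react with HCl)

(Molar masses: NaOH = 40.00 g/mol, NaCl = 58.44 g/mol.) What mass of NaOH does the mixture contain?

0.2965 g

n(HCl) = 0.02504 × 0.2960 = 7.412 × 10^-3 mol
Let x = n(NaOH), y = n(NaCl).
Titrant: 1x = 7.412 × 10^-3;  mass: 40.00x + 58.44y = 0.5642
Solving, x = 7.412 × 10^-3 mol, y = 4.581 × 10^-3 mol
mass of NaOH = 7.412 × 10^-3 × 40.00 = 0.2965 g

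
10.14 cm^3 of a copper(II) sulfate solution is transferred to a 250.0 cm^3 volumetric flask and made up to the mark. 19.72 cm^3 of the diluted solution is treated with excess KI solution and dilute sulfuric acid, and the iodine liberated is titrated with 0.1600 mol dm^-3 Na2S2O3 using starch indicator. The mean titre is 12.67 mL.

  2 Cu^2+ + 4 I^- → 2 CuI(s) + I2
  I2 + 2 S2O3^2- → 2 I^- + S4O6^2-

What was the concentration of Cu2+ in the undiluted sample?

n(S2O3^2-) = 0.01267 × 0.1600 = 2.027 × 10^-3 mol
n(I2) = n(S2O3^2-)/2 = 1.014 × 10^-3 mol
From the 2:1 ratio, n(Cu2+) in the aliquot = 2/1 × 1.014 × 10^-3 = 2.027 × 10^-3 mol
[Cu2+]_dilute = 2.027 × 10^-3 / 0.01972 = 0.1028 mol/L
[Cu2+]_original = 0.1028 × 250.0/10.14 = 2.534 mol/L

2.534 mol/L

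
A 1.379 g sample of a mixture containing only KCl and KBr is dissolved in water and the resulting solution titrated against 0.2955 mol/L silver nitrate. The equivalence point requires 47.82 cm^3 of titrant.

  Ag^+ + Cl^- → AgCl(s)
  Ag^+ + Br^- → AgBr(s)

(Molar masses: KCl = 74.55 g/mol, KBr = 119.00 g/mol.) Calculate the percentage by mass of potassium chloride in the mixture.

n(AgNO3) = 0.04782 × 0.2955 = 0.01413 mol
Let x = n(KCl), y = n(KBr).
Titrant: 1x + 1y = 0.01413;  mass: 74.55x + 119.00y = 1.379
Solving, x = 6.807 × 10^-3 mol, y = 7.324 × 10^-3 mol
mass of KCl = 6.807 × 10^-3 × 74.55 = 0.5075 g
% KCl = 0.5075 / 1.379 × 100 = 36.80 %

36.80 %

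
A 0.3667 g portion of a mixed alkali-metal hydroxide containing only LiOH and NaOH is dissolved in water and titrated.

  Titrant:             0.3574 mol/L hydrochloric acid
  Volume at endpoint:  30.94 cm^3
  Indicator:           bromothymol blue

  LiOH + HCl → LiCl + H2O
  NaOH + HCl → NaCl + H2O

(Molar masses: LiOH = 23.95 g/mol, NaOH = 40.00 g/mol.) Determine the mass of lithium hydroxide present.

0.1128 g

n(HCl) = 0.03094 × 0.3574 = 0.01106 mol
Let x = n(LiOH), y = n(NaOH).
Titrant: 1x + 1y = 0.01106;  mass: 23.95x + 40.00y = 0.3667
Solving, x = 4.711 × 10^-3 mol, y = 6.347 × 10^-3 mol
mass of LiOH = 4.711 × 10^-3 × 23.95 = 0.1128 g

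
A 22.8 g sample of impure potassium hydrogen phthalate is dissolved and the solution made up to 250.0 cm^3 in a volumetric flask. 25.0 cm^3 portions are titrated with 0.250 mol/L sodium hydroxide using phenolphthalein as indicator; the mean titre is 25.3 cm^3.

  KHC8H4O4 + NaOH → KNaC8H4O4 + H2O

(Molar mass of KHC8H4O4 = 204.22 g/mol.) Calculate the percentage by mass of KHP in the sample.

n(NaOH) per titration = 0.0253 × 0.250 = 6.33 × 10^-3 mol
n(KHC8H4O4) in each aliquot = 6.33 × 10^-3 mol (1:1 ratio)
n(KHC8H4O4) in the whole flask = 6.33 × 10^-3 × 250.0/25.0 = 0.0633 mol
mass of KHC8H4O4 = 0.0633 × 204.22 = 12.9 g
% KHC8H4O4 = 12.9 / 22.8 × 100 = 56.7 %

56.7 %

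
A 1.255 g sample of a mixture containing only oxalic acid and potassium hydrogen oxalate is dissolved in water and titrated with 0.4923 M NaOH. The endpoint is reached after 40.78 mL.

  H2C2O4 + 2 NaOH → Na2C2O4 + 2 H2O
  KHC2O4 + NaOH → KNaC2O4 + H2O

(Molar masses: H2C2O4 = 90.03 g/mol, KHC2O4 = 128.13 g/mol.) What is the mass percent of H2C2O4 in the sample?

56.85 %

n(NaOH) = 0.04078 × 0.4923 = 0.02008 mol
Let x = n(H2C2O4), y = n(KHC2O4).
Titrant: 2x + 1y = 0.02008;  mass: 90.03x + 128.13y = 1.255
Solving, x = 7.925 × 10^-3 mol, y = 4.226 × 10^-3 mol
mass of H2C2O4 = 7.925 × 10^-3 × 90.03 = 0.7135 g
% H2C2O4 = 0.7135 / 1.255 × 100 = 56.85 %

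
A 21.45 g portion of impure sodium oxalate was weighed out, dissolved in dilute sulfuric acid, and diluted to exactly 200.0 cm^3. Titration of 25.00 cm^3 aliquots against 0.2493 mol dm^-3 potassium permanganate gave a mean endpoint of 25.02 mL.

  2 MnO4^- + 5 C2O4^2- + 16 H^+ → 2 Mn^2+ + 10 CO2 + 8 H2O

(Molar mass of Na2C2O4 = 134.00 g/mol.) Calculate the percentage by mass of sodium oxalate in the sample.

77.93 %

n(KMnO4) per titration = 0.02502 × 0.2493 = 6.237 × 10^-3 mol
From the 5:2 ratio, n(Na2C2O4) in each aliquot = 5/2 × 6.237 × 10^-3 = 0.01559 mol
n(Na2C2O4) in the whole flask = 0.01559 × 200.0/25.00 = 0.1247 mol
mass of Na2C2O4 = 0.1247 × 134.00 = 16.72 g
% Na2C2O4 = 16.72 / 21.45 × 100 = 77.93 %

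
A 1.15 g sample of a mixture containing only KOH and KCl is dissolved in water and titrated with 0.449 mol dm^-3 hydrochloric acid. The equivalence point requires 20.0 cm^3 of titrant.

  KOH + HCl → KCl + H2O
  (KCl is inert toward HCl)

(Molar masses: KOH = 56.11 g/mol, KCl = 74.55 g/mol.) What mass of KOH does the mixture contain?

n(HCl) = 0.0200 × 0.449 = 8.98 × 10^-3 mol
Let x = n(KOH), y = n(KCl).
Titrant: 1x = 8.98 × 10^-3;  mass: 56.11x + 74.55y = 1.15
Solving, x = 8.98 × 10^-3 mol, y = 8.67 × 10^-3 mol
mass of KOH = 8.98 × 10^-3 × 56.11 = 0.504 g

0.504 g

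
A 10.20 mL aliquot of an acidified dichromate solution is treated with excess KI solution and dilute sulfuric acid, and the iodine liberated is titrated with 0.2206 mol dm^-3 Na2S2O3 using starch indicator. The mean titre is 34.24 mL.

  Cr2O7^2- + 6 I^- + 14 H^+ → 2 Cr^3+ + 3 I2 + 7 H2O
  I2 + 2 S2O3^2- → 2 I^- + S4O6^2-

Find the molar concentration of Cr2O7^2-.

n(S2O3^2-) = 0.03424 × 0.2206 = 7.553 × 10^-3 mol
n(I2) = n(S2O3^2-)/2 = 3.777 × 10^-3 mol
From the 1:3 ratio, n(Cr2O7^2-) in the aliquot = 1/3 × 3.777 × 10^-3 = 1.259 × 10^-3 mol
[Cr2O7^2-] = 1.259 × 10^-3 / 0.01020 = 0.1234 mol/L

0.1234 mol/L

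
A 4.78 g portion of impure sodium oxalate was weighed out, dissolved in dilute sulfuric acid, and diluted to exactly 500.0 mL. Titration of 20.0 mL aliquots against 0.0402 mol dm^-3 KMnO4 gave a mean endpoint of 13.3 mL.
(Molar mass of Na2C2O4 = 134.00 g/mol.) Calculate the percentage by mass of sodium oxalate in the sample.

93.7 %

2 MnO4^- + 5 C2O4^2- + 16 H^+ → 2 Mn^2+ + 10 CO2 + 8 H2O
n(KMnO4) per titration = 0.0133 × 0.0402 = 5.35 × 10^-4 mol
From the 5:2 ratio, n(Na2C2O4) in each aliquot = 5/2 × 5.35 × 10^-4 = 1.34 × 10^-3 mol
n(Na2C2O4) in the whole flask = 1.34 × 10^-3 × 500.0/20.0 = 0.0334 mol
mass of Na2C2O4 = 0.0334 × 134.00 = 4.48 g
% Na2C2O4 = 4.48 / 4.78 × 100 = 93.7 %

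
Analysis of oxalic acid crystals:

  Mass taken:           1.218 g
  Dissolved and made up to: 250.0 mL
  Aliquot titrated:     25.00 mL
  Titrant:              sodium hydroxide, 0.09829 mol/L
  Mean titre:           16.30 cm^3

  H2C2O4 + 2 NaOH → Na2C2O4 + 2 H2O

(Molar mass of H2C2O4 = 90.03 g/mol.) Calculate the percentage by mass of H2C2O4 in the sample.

59.21 %

n(NaOH) per titration = 0.01630 × 0.09829 = 1.602 × 10^-3 mol
From the 1:2 ratio, n(H2C2O4) in each aliquot = 1/2 × 1.602 × 10^-3 = 8.011 × 10^-4 mol
n(H2C2O4) in the whole flask = 8.011 × 10^-4 × 250.0/25.00 = 8.011 × 10^-3 mol
mass of H2C2O4 = 8.011 × 10^-3 × 90.03 = 0.7212 g
% H2C2O4 = 0.7212 / 1.218 × 100 = 59.21 %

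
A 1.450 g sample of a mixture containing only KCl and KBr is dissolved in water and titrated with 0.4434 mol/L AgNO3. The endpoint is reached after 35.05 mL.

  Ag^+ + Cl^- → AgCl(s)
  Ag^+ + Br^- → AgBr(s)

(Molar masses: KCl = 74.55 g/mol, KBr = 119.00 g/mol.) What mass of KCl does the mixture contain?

n(AgNO3) = 0.03505 × 0.4434 = 0.01554 mol
Let x = n(KCl), y = n(KBr).
Titrant: 1x + 1y = 0.01554;  mass: 74.55x + 119.00y = 1.450
Solving, x = 8.985 × 10^-3 mol, y = 6.556 × 10^-3 mol
mass of KCl = 8.985 × 10^-3 × 74.55 = 0.6699 g

0.6699 g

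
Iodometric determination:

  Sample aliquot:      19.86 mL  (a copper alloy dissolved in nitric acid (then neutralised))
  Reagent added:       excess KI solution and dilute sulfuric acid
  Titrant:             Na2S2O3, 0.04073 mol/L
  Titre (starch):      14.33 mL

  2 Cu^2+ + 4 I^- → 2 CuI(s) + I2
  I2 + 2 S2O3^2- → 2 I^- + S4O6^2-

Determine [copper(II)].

n(S2O3^2-) = 0.01433 × 0.04073 = 5.837 × 10^-4 mol
n(I2) = n(S2O3^2-)/2 = 2.918 × 10^-4 mol
From the 2:1 ratio, n(Cu2+) in the aliquot = 2/1 × 2.918 × 10^-4 = 5.837 × 10^-4 mol
[Cu2+] = 5.837 × 10^-4 / 0.01986 = 0.02939 mol/L

0.02939 mol/L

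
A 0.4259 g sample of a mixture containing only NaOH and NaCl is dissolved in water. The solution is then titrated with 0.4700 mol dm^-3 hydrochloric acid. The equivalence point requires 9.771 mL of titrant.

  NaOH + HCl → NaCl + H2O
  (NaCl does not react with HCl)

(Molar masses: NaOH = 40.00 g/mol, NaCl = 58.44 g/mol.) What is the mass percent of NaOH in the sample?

n(HCl) = 0.009771 × 0.4700 = 4.592 × 10^-3 mol
Let x = n(NaOH), y = n(NaCl).
Titrant: 1x = 4.592 × 10^-3;  mass: 40.00x + 58.44y = 0.4259
Solving, x = 4.592 × 10^-3 mol, y = 4.145 × 10^-3 mol
mass of NaOH = 4.592 × 10^-3 × 40.00 = 0.1837 g
% NaOH = 0.1837 / 0.4259 × 100 = 43.13 %

43.13 %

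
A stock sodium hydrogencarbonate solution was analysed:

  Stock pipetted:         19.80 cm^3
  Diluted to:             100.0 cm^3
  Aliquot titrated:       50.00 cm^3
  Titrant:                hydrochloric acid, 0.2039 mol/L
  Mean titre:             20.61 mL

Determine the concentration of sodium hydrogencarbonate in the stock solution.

0.4245 mol/L

NaHCO3 + HCl → NaCl + H2O + CO2
n(HCl) = 0.02061 × 0.2039 = 4.202 × 10^-3 mol
n(NaHCO3) in the aliquot = 4.202 × 10^-3 mol (1:1 ratio)
[NaHCO3]_dilute = 4.202 × 10^-3 / 0.05000 = 0.08405 mol/L
Dilution factor = 100.0 / 19.80 = 5.051
[NaHCO3]_stock = 0.08405 × 5.051 = 0.4245 mol/L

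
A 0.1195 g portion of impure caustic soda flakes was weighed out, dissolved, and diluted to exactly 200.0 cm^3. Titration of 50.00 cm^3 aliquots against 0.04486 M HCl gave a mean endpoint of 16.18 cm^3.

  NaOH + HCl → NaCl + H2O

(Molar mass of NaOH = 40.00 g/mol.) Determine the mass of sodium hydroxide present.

n(HCl) per titration = 0.01618 × 0.04486 = 7.258 × 10^-4 mol
n(NaOH) in each aliquot = 7.258 × 10^-4 mol (1:1 ratio)
n(NaOH) in the whole flask = 7.258 × 10^-4 × 200.0/50.00 = 2.903 × 10^-3 mol
mass of NaOH = 2.903 × 10^-3 × 40.00 = 0.1161 g

0.1161 g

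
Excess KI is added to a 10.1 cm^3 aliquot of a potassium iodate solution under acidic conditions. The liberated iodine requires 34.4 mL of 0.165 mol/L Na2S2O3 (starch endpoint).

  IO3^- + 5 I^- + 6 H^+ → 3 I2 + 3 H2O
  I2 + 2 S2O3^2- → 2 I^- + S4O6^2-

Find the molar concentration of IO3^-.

0.0937 mol/L

n(S2O3^2-) = 0.0344 × 0.165 = 5.68 × 10^-3 mol
n(I2) = n(S2O3^2-)/2 = 2.84 × 10^-3 mol
From the 1:3 ratio, n(IO3^-) in the aliquot = 1/3 × 2.84 × 10^-3 = 9.46 × 10^-4 mol
[IO3^-] = 9.46 × 10^-4 / 0.0101 = 0.0937 mol/L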